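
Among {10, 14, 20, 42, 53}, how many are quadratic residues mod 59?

(10/59) = -1 → non-residue.
(14/59) = -1 → non-residue.
(20/59) = +1 → QR.
(42/59) = -1 → non-residue.
(53/59) = +1 → QR.
Total quadratic residues among the 5: 2.

2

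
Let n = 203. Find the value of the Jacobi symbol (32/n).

Pull out 2^5: since 203 ≡ 3 (mod 8), (2/203) = -1, so (2/203)^5 = -1.
Reached (1/203) = 1. Collecting the sign flips along the way, the symbol is -1.

-1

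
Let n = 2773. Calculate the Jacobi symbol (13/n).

1

Reciprocity: 13 ≡ 1 and 2773 ≡ 1 (mod 4), so (13/2773) = +(2773/13).
Reduce top mod 13: now compute (4/13).
Pull out 2^2: since 13 ≡ 5 (mod 8), (2/13) = -1, so (2/13)^2 = +1.
Reached (1/13) = 1. Collecting the sign flips along the way, the symbol is +1.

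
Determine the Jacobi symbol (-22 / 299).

1

First reduce: -22 ≡ 277 (mod 299).
Reciprocity: 277 ≡ 1 and 299 ≡ 3 (mod 4), so (277/299) = +(299/277).
Reduce top mod 277: now compute (22/277).
Pull out 2: since 277 ≡ 5 (mod 8), (2/277) = -1.
Reciprocity: 11 ≡ 3 and 277 ≡ 1 (mod 4), so (11/277) = +(277/11).
Reduce top mod 11: now compute (2/11).
Pull out 2: since 11 ≡ 3 (mod 8), (2/11) = -1.
Reached (1/11) = 1. Collecting the sign flips along the way, the symbol is +1.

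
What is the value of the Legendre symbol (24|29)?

1

Euler's criterion: (24/29) ≡ 24^14 (mod 29).
24^2 ≡ 25 (mod 29)
24^4 ≡ 16 (mod 29)
24^8 ≡ 24 (mod 29)
24^14 = 24^(8+4+2) ≡ 1 (mod 29).
Result is 1, so (24/29) = 1.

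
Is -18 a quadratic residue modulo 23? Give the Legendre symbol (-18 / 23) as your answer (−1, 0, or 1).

Euler's criterion: (-18/23) ≡ 5^11 (mod 23).
5^2 ≡ 2 (mod 23)
5^4 ≡ 4 (mod 23)
5^8 ≡ 16 (mod 23)
5^11 = 5^(8+2+1) ≡ 22 (mod 23).
Result is 22 ≡ −1, so (-18/23) = −1.

-1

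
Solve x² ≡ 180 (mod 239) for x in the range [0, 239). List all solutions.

Since 239 ≡ 3 (mod 4), a square root of 180 is 180^((239+1)/4) = 180^60 mod 239.
Repeated squaring: 180^2≡135, 180^4≡61, 180^8≡136, 180^16≡93, 180^32≡45 (mod 239).
180^60 = 180^(32+16+8+4) ≡ 186 (mod 239).
Check: 186² = 34596 ≡ 180 (mod 239). The two roots are 53 and 186.

53, 186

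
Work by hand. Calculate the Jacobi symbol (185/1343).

-1

Reciprocity: 185 ≡ 1 and 1343 ≡ 3 (mod 4), so (185/1343) = +(1343/185).
Reduce top mod 185: now compute (48/185).
Pull out 2^4: since 185 ≡ 1 (mod 8), (2/185) = +1, so (2/185)^4 = +1.
Reciprocity: 3 ≡ 3 and 185 ≡ 1 (mod 4), so (3/185) = +(185/3).
Reduce top mod 3: now compute (2/3).
Pull out 2: since 3 ≡ 3 (mod 8), (2/3) = -1.
Reached (1/3) = 1. Collecting the sign flips along the way, the symbol is -1.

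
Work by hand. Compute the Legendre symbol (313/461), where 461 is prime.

-1

Euler's criterion: (313/461) ≡ 313^230 (mod 461).
313^2 ≡ 237 (mod 461)
313^4 ≡ 388 (mod 461)
313^8 ≡ 258 (mod 461)
313^16 ≡ 180 (mod 461)
313^32 ≡ 130 (mod 461)
313^64 ≡ 304 (mod 461)
313^128 ≡ 216 (mod 461)
313^230 = 313^(128+64+32+4+2) ≡ 460 (mod 461).
Result is 460 ≡ −1, so (313/461) = −1.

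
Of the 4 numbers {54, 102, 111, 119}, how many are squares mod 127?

(54/127) = -1 → non-residue.
(102/127) = -1 → non-residue.
(111/127) = -1 → non-residue.
(119/127) = -1 → non-residue.
Total quadratic residues among the 4: 0.

0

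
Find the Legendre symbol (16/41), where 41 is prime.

Euler's criterion: (16/41) ≡ 16^20 (mod 41).
16^2 ≡ 10 (mod 41)
16^4 ≡ 18 (mod 41)
16^8 ≡ 37 (mod 41)
16^16 ≡ 16 (mod 41)
16^20 = 16^(16+4) ≡ 1 (mod 41).
Result is 1, so (16/41) = 1.

1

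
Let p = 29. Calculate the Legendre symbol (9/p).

Euler's criterion: (9/29) ≡ 9^14 (mod 29).
9^2 ≡ 23 (mod 29)
9^4 ≡ 7 (mod 29)
9^8 ≡ 20 (mod 29)
9^14 = 9^(8+4+2) ≡ 1 (mod 29).
Result is 1, so (9/29) = 1.

1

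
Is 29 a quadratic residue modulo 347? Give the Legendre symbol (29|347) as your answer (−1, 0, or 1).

1

Euler's criterion: (29/347) ≡ 29^173 (mod 347).
29^2 ≡ 147 (mod 347)
29^4 ≡ 95 (mod 347)
29^8 ≡ 3 (mod 347)
29^16 ≡ 9 (mod 347)
29^32 ≡ 81 (mod 347)
29^64 ≡ 315 (mod 347)
29^128 ≡ 330 (mod 347)
29^173 = 29^(128+32+8+4+1) ≡ 1 (mod 347).
Result is 1, so (29/347) = 1.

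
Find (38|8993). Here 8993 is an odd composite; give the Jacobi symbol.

1

Pull out 2: since 8993 ≡ 1 (mod 8), (2/8993) = +1.
Reciprocity: 19 ≡ 3 and 8993 ≡ 1 (mod 4), so (19/8993) = +(8993/19).
Reduce top mod 19: now compute (6/19).
Pull out 2: since 19 ≡ 3 (mod 8), (2/19) = -1.
Reciprocity: 3 ≡ 3 and 19 ≡ 3 (mod 4), so (3/19) = −(19/3).
Reduce top mod 3: now compute (1/3).
Reached (1/3) = 1. Collecting the sign flips along the way, the symbol is +1.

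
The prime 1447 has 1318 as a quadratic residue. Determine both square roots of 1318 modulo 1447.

100, 1347

Since 1447 ≡ 3 (mod 4), a square root of 1318 is 1318^((1447+1)/4) = 1318^362 mod 1447.
Repeated squaring: 1318^2≡724, 1318^4≡362, 1318^8≡814, 1318^16≡1317, 1318^32≡983, 1318^64≡1140, 1318^128≡194, 1318^256≡14 (mod 1447).
1318^362 = 1318^(256+64+32+8+2) ≡ 100 (mod 1447).
Check: 100² = 10000 ≡ 1318 (mod 1447). The two roots are 100 and 1347.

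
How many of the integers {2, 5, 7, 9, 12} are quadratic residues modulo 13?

2

(2/13) = -1 → non-residue.
(5/13) = -1 → non-residue.
(7/13) = -1 → non-residue.
(9/13) = +1 → QR.
(12/13) = +1 → QR.
Total quadratic residues among the 5: 2.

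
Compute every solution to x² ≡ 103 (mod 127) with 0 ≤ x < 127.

Since 127 ≡ 3 (mod 4), a square root of 103 is 103^((127+1)/4) = 103^32 mod 127.
Repeated squaring: 103^2≡68, 103^4≡52, 103^8≡37, 103^16≡99, 103^32≡22 (mod 127).
103^32 = 103^(32) ≡ 22 (mod 127).
Check: 22² = 484 ≡ 103 (mod 127). The two roots are 22 and 105.

22, 105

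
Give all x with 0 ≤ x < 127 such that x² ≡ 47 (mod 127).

Since 127 ≡ 3 (mod 4), a square root of 47 is 47^((127+1)/4) = 47^32 mod 127.
Repeated squaring: 47^2≡50, 47^4≡87, 47^8≡76, 47^16≡61, 47^32≡38 (mod 127).
47^32 = 47^(32) ≡ 38 (mod 127).
Check: 38² = 1444 ≡ 47 (mod 127). The two roots are 38 and 89.

38, 89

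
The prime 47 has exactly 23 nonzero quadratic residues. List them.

1,2,3,4,6,7,8,9,12,14,16,17,18,21,24,25,27,28,32,34,36,37,42

Square k = 1,…,23 (k and 47−k give the same square):
1²=1, 2²=4, 3²=9, 4²=16, 5²=25, 6²=36, 7²≡2, 8²≡17, 9²≡34, 10²≡6, 11²≡27, 12²≡3, 13²≡28, 14²≡8, 15²≡37, 16²≡21, 17²≡7, 18²≡42, 19²≡32, 20²≡24, 21²≡18, 22²≡14, 23²≡12 (mod 47).
So the quadratic residues mod 47 are {1, 2, 3, 4, 6, 7, 8, 9, 12, 14, 16, 17, 18, 21, 24, 25, 27, 28, 32, 34, 36, 37, 42}.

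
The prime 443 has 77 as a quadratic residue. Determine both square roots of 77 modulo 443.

Since 443 ≡ 3 (mod 4), a square root of 77 is 77^((443+1)/4) = 77^111 mod 443.
Repeated squaring: 77^2≡170, 77^4≡105, 77^8≡393, 77^16≡285, 77^32≡156, 77^64≡414 (mod 443).
77^111 = 77^(64+32+8+4+2+1) ≡ 400 (mod 443).
Check: 400² = 160000 ≡ 77 (mod 443). The two roots are 43 and 400.

43, 400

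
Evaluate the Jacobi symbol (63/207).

0

Reciprocity: 63 ≡ 3 and 207 ≡ 3 (mod 4), so (63/207) = −(207/63).
Reduce top mod 63: now compute (18/63).
Pull out 2: since 63 ≡ 7 (mod 8), (2/63) = +1.
Reciprocity: 9 ≡ 1 and 63 ≡ 3 (mod 4), so (9/63) = +(63/9).
Reduce top mod 9: now compute (0/9).
Top reduces to 0: gcd > 1, so the symbol is 0.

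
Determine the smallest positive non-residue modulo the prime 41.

(2/41) = +1, so 2 is a residue.
(3/41) = −1, so 3 is the smallest positive non-residue mod 41.

3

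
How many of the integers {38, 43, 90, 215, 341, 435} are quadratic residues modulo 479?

1

(38/479) = -1 → non-residue.
(43/479) = -1 → non-residue.
(90/479) = +1 → QR.
(215/479) = -1 → non-residue.
(341/479) = -1 → non-residue.
(435/479) = -1 → non-residue.
Total quadratic residues among the 6: 1.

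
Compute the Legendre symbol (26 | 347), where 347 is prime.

-1

Euler's criterion: (26/347) ≡ 26^173 (mod 347).
26^2 ≡ 329 (mod 347)
26^4 ≡ 324 (mod 347)
26^8 ≡ 182 (mod 347)
26^16 ≡ 159 (mod 347)
26^32 ≡ 297 (mod 347)
26^64 ≡ 71 (mod 347)
26^128 ≡ 183 (mod 347)
26^173 = 26^(128+32+8+4+1) ≡ 346 (mod 347).
Result is 346 ≡ −1, so (26/347) = −1.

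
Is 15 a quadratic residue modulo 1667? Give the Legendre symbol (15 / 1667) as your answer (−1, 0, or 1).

Reciprocity: 15 ≡ 3 and 1667 ≡ 3 (mod 4), so (15/1667) = −(1667/15).
Reduce top mod 15: now compute (2/15).
Pull out 2: since 15 ≡ 7 (mod 8), (2/15) = +1.
Reached (1/15) = 1. Collecting the sign flips along the way, the symbol is -1.

-1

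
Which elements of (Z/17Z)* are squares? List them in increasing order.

1, 2, 4, 8, 9, 13, 15, 16

Square k = 1,…,8 (k and 17−k give the same square):
1²=1, 2²=4, 3²=9, 4²=16, 5²≡8, 6²≡2, 7²≡15, 8²≡13 (mod 17).
So the quadratic residues mod 17 are {1, 2, 4, 8, 9, 13, 15, 16}.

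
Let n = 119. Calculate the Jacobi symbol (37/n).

-1

Reciprocity: 37 ≡ 1 and 119 ≡ 3 (mod 4), so (37/119) = +(119/37).
Reduce top mod 37: now compute (8/37).
Pull out 2^3: since 37 ≡ 5 (mod 8), (2/37) = -1, so (2/37)^3 = -1.
Reached (1/37) = 1. Collecting the sign flips along the way, the symbol is -1.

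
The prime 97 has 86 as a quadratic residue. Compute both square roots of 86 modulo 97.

38, 59

97 ≡ 1 (mod 4), so we find a root by search.
Trying successive values, 38² = 1444 ≡ 86 (mod 97). The other root is 97 − 38 = 59.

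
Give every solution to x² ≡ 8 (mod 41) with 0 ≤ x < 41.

7, 34

41 ≡ 1 (mod 4), so we find a root by search.
Trying successive values, 7² = 49 ≡ 8 (mod 41). The other root is 41 − 7 = 34.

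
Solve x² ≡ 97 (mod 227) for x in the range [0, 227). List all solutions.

18, 209

Since 227 ≡ 3 (mod 4), a square root of 97 is 97^((227+1)/4) = 97^57 mod 227.
Repeated squaring: 97^2≡102, 97^4≡189, 97^8≡82, 97^16≡141, 97^32≡132 (mod 227).
97^57 = 97^(32+16+8+1) ≡ 209 (mod 227).
Check: 209² = 43681 ≡ 97 (mod 227). The two roots are 18 and 209.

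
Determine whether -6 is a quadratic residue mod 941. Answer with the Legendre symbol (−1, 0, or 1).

1

First reduce: -6 ≡ 935 (mod 941).
Reciprocity: 935 ≡ 3 and 941 ≡ 1 (mod 4), so (935/941) = +(941/935).
Reduce top mod 935: now compute (6/935).
Pull out 2: since 935 ≡ 7 (mod 8), (2/935) = +1.
Reciprocity: 3 ≡ 3 and 935 ≡ 3 (mod 4), so (3/935) = −(935/3).
Reduce top mod 3: now compute (2/3).
Pull out 2: since 3 ≡ 3 (mod 8), (2/3) = -1.
Reached (1/3) = 1. Collecting the sign flips along the way, the symbol is +1.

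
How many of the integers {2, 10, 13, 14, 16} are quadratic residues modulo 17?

3

(2/17) = +1 → QR.
(10/17) = -1 → non-residue.
(13/17) = +1 → QR.
(14/17) = -1 → non-residue.
(16/17) = +1 → QR.
Total quadratic residues among the 5: 3.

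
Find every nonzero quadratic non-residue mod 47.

5,10,11,13,15,19,20,22,23,26,29,30,31,33,35,38,39,40,41,43,44,45,46

Square k = 1,…,23 (k and 47−k give the same square):
1²=1, 2²=4, 3²=9, 4²=16, 5²=25, 6²=36, 7²≡2, 8²≡17, 9²≡34, 10²≡6, 11²≡27, 12²≡3, 13²≡28, 14²≡8, 15²≡37, 16²≡21, 17²≡7, 18²≡42, 19²≡32, 20²≡24, 21²≡18, 22²≡14, 23²≡12 (mod 47).
The residues are {1, 2, 3, 4, 6, 7, 8, 9, 12, 14, 16, 17, 18, 21, 24, 25, 27, 28, 32, 34, 36, 37, 42}; the non-residues are the remaining 23 nonzero classes.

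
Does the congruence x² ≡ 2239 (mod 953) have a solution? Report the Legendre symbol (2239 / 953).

1

First reduce: 2239 ≡ 333 (mod 953).
Reciprocity: 333 ≡ 1 and 953 ≡ 1 (mod 4), so (333/953) = +(953/333).
Reduce top mod 333: now compute (287/333).
Reciprocity: 287 ≡ 3 and 333 ≡ 1 (mod 4), so (287/333) = +(333/287).
Reduce top mod 287: now compute (46/287).
Pull out 2: since 287 ≡ 7 (mod 8), (2/287) = +1.
Reciprocity: 23 ≡ 3 and 287 ≡ 3 (mod 4), so (23/287) = −(287/23).
Reduce top mod 23: now compute (11/23).
Reciprocity: 11 ≡ 3 and 23 ≡ 3 (mod 4), so (11/23) = −(23/11).
Reduce top mod 11: now compute (1/11).
Reached (1/11) = 1. Collecting the sign flips along the way, the symbol is +1.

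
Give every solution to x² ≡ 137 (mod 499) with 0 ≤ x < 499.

246, 253

Since 499 ≡ 3 (mod 4), a square root of 137 is 137^((499+1)/4) = 137^125 mod 499.
Repeated squaring: 137^2≡306, 137^4≡323, 137^8≡38, 137^16≡446, 137^32≡314, 137^64≡293 (mod 499).
137^125 = 137^(64+32+16+8+4+1) ≡ 253 (mod 499).
Check: 253² = 64009 ≡ 137 (mod 499). The two roots are 246 and 253.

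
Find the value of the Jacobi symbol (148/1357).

1

Pull out 2^2: since 1357 ≡ 5 (mod 8), (2/1357) = -1, so (2/1357)^2 = +1.
Reciprocity: 37 ≡ 1 and 1357 ≡ 1 (mod 4), so (37/1357) = +(1357/37).
Reduce top mod 37: now compute (25/37).
Reciprocity: 25 ≡ 1 and 37 ≡ 1 (mod 4), so (25/37) = +(37/25).
Reduce top mod 25: now compute (12/25).
Pull out 2^2: since 25 ≡ 1 (mod 8), (2/25) = +1, so (2/25)^2 = +1.
Reciprocity: 3 ≡ 3 and 25 ≡ 1 (mod 4), so (3/25) = +(25/3).
Reduce top mod 3: now compute (1/3).
Reached (1/3) = 1. Collecting the sign flips along the way, the symbol is +1.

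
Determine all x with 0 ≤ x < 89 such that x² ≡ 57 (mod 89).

18, 71

89 ≡ 1 (mod 4), so we find a root by search.
Trying successive values, 18² = 324 ≡ 57 (mod 89). The other root is 89 − 18 = 71.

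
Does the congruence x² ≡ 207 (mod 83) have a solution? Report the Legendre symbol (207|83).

First reduce: 207 ≡ 41 (mod 83).
Reciprocity: 41 ≡ 1 and 83 ≡ 3 (mod 4), so (41/83) = +(83/41).
Reduce top mod 41: now compute (1/41).
Reached (1/41) = 1. Collecting the sign flips along the way, the symbol is +1.

1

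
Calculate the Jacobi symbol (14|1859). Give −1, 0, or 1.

Pull out 2: since 1859 ≡ 3 (mod 8), (2/1859) = -1.
Reciprocity: 7 ≡ 3 and 1859 ≡ 3 (mod 4), so (7/1859) = −(1859/7).
Reduce top mod 7: now compute (4/7).
Pull out 2^2: since 7 ≡ 7 (mod 8), (2/7) = +1, so (2/7)^2 = +1.
Reached (1/7) = 1. Collecting the sign flips along the way, the symbol is +1.

1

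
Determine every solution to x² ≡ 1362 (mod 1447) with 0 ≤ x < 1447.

53, 1394

Since 1447 ≡ 3 (mod 4), a square root of 1362 is 1362^((1447+1)/4) = 1362^362 mod 1447.
Repeated squaring: 1362^2≡1437, 1362^4≡100, 1362^8≡1318, 1362^16≡724, 1362^32≡362, 1362^64≡814, 1362^128≡1317, 1362^256≡983 (mod 1447).
1362^362 = 1362^(256+64+32+8+2) ≡ 53 (mod 1447).
Check: 53² = 2809 ≡ 1362 (mod 1447). The two roots are 53 and 1394.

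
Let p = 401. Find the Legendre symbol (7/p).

1

Reciprocity: 7 ≡ 3 and 401 ≡ 1 (mod 4), so (7/401) = +(401/7).
Reduce top mod 7: now compute (2/7).
Pull out 2: since 7 ≡ 7 (mod 8), (2/7) = +1.
Reached (1/7) = 1. Collecting the sign flips along the way, the symbol is +1.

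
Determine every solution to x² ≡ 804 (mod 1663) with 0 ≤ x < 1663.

335, 1328

Since 1663 ≡ 3 (mod 4), a square root of 804 is 804^((1663+1)/4) = 804^416 mod 1663.
Repeated squaring: 804^2≡1172, 804^4≡1609, 804^8≡1253, 804^16≡137, 804^32≡476, 804^64≡408, 804^128≡164, 804^256≡288 (mod 1663).
804^416 = 804^(256+128+32) ≡ 335 (mod 1663).
Check: 335² = 112225 ≡ 804 (mod 1663). The two roots are 335 and 1328.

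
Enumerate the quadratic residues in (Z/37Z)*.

1,3,4,7,9,10,11,12,16,21,25,26,27,28,30,33,34,36

Square k = 1,…,18 (k and 37−k give the same square):
1²=1, 2²=4, 3²=9, 4²=16, 5²=25, 6²=36, 7²≡12, 8²≡27, 9²≡7, 10²≡26, 11²≡10, 12²≡33, 13²≡21, 14²≡11, 15²≡3, 16²≡34, 17²≡30, 18²≡28 (mod 37).
So the quadratic residues mod 37 are {1, 3, 4, 7, 9, 10, 11, 12, 16, 21, 25, 26, 27, 28, 30, 33, 34, 36}.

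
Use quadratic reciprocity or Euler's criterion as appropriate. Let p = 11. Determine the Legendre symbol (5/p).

1

Reciprocity: 5 ≡ 1 and 11 ≡ 3 (mod 4), so (5/11) = +(11/5).
Reduce top mod 5: now compute (1/5).
Reached (1/5) = 1. Collecting the sign flips along the way, the symbol is +1.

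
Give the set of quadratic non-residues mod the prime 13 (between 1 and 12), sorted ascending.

2,5,6,7,8,11

Square k = 1,…,6 (k and 13−k give the same square):
1²=1, 2²=4, 3²=9, 4²≡3, 5²≡12, 6²≡10 (mod 13).
The residues are {1, 3, 4, 9, 10, 12}; the non-residues are the remaining 6 nonzero classes.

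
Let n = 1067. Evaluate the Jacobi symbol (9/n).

Reciprocity: 9 ≡ 1 and 1067 ≡ 3 (mod 4), so (9/1067) = +(1067/9).
Reduce top mod 9: now compute (5/9).
Reciprocity: 5 ≡ 1 and 9 ≡ 1 (mod 4), so (5/9) = +(9/5).
Reduce top mod 5: now compute (4/5).
Pull out 2^2: since 5 ≡ 5 (mod 8), (2/5) = -1, so (2/5)^2 = +1.
Reached (1/5) = 1. Collecting the sign flips along the way, the symbol is +1.

1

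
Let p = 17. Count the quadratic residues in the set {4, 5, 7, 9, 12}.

2

(4/17) = +1 → QR.
(5/17) = -1 → non-residue.
(7/17) = -1 → non-residue.
(9/17) = +1 → QR.
(12/17) = -1 → non-residue.
Total quadratic residues among the 5: 2.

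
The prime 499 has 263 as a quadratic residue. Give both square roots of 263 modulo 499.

154, 345

Since 499 ≡ 3 (mod 4), a square root of 263 is 263^((499+1)/4) = 263^125 mod 499.
Repeated squaring: 263^2≡307, 263^4≡437, 263^8≡351, 263^16≡447, 263^32≡209, 263^64≡268 (mod 499).
263^125 = 263^(64+32+16+8+4+1) ≡ 345 (mod 499).
Check: 345² = 119025 ≡ 263 (mod 499). The two roots are 154 and 345.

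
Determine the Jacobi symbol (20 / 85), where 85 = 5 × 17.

Pull out 2^2: since 85 ≡ 5 (mod 8), (2/85) = -1, so (2/85)^2 = +1.
Reciprocity: 5 ≡ 1 and 85 ≡ 1 (mod 4), so (5/85) = +(85/5).
Reduce top mod 5: now compute (0/5).
Top reduces to 0: gcd > 1, so the symbol is 0.

0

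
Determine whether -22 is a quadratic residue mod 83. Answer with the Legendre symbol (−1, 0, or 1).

First reduce: -22 ≡ 61 (mod 83).
Reciprocity: 61 ≡ 1 and 83 ≡ 3 (mod 4), so (61/83) = +(83/61).
Reduce top mod 61: now compute (22/61).
Pull out 2: since 61 ≡ 5 (mod 8), (2/61) = -1.
Reciprocity: 11 ≡ 3 and 61 ≡ 1 (mod 4), so (11/61) = +(61/11).
Reduce top mod 11: now compute (6/11).
Pull out 2: since 11 ≡ 3 (mod 8), (2/11) = -1.
Reciprocity: 3 ≡ 3 and 11 ≡ 3 (mod 4), so (3/11) = −(11/3).
Reduce top mod 3: now compute (2/3).
Pull out 2: since 3 ≡ 3 (mod 8), (2/3) = -1.
Reached (1/3) = 1. Collecting the sign flips along the way, the symbol is +1.

1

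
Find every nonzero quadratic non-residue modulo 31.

Square k = 1,…,15 (k and 31−k give the same square):
1²=1, 2²=4, 3²=9, 4²=16, 5²=25, 6²≡5, 7²≡18, 8²≡2, 9²≡19, 10²≡7, 11²≡28, 12²≡20, 13²≡14, 14²≡10, 15²≡8 (mod 31).
The residues are {1, 2, 4, 5, 7, 8, 9, 10, 14, 16, 18, 19, 20, 25, 28}; the non-residues are the remaining 15 nonzero classes.

3 6 11 12 13 15 17 21 22 23 24 26 27 29 30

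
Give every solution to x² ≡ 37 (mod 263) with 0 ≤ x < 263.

Since 263 ≡ 3 (mod 4), a square root of 37 is 37^((263+1)/4) = 37^66 mod 263.
Repeated squaring: 37^2≡54, 37^4≡23, 37^8≡3, 37^16≡9, 37^32≡81, 37^64≡249 (mod 263).
37^66 = 37^(64+2) ≡ 33 (mod 263).
Check: 33² = 1089 ≡ 37 (mod 263). The two roots are 33 and 230.

33, 230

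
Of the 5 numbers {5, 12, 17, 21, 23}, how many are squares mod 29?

(5/29) = +1 → QR.
(12/29) = -1 → non-residue.
(17/29) = -1 → non-residue.
(21/29) = -1 → non-residue.
(23/29) = +1 → QR.
Total quadratic residues among the 5: 2.

2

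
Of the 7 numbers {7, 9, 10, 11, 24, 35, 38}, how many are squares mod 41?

(7/41) = -1 → non-residue.
(9/41) = +1 → QR.
(10/41) = +1 → QR.
(11/41) = -1 → non-residue.
(24/41) = -1 → non-residue.
(35/41) = -1 → non-residue.
(38/41) = -1 → non-residue.
Total quadratic residues among the 7: 2.

2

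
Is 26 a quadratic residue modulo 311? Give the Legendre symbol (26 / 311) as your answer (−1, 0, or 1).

Pull out 2: since 311 ≡ 7 (mod 8), (2/311) = +1.
Reciprocity: 13 ≡ 1 and 311 ≡ 3 (mod 4), so (13/311) = +(311/13).
Reduce top mod 13: now compute (12/13).
Pull out 2^2: since 13 ≡ 5 (mod 8), (2/13) = -1, so (2/13)^2 = +1.
Reciprocity: 3 ≡ 3 and 13 ≡ 1 (mod 4), so (3/13) = +(13/3).
Reduce top mod 3: now compute (1/3).
Reached (1/3) = 1. Collecting the sign flips along the way, the symbol is +1.

1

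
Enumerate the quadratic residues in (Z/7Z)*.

1, 2, 4

Square k = 1,…,3 (k and 7−k give the same square):
1²=1, 2²=4, 3²≡2 (mod 7).
So the quadratic residues mod 7 are {1, 2, 4}.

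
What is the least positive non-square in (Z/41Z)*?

3

(2/41) = +1, so 2 is a residue.
(3/41) = −1, so 3 is the smallest positive non-residue mod 41.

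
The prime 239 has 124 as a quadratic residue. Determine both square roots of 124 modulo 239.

29, 210

Since 239 ≡ 3 (mod 4), a square root of 124 is 124^((239+1)/4) = 124^60 mod 239.
Repeated squaring: 124^2≡80, 124^4≡186, 124^8≡180, 124^16≡135, 124^32≡61 (mod 239).
124^60 = 124^(32+16+8+4) ≡ 29 (mod 239).
Check: 29² = 841 ≡ 124 (mod 239). The two roots are 29 and 210.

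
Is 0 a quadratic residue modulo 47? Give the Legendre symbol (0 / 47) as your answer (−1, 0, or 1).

0

Top reduces to 0: gcd > 1, so the symbol is 0.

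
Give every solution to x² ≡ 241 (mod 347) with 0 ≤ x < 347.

58, 289

Since 347 ≡ 3 (mod 4), a square root of 241 is 241^((347+1)/4) = 241^87 mod 347.
Repeated squaring: 241^2≡132, 241^4≡74, 241^8≡271, 241^16≡224, 241^32≡208, 241^64≡236 (mod 347).
241^87 = 241^(64+16+4+2+1) ≡ 289 (mod 347).
Check: 289² = 83521 ≡ 241 (mod 347). The two roots are 58 and 289.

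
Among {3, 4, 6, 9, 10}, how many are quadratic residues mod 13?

(3/13) = +1 → QR.
(4/13) = +1 → QR.
(6/13) = -1 → non-residue.
(9/13) = +1 → QR.
(10/13) = +1 → QR.
Total quadratic residues among the 5: 4.

4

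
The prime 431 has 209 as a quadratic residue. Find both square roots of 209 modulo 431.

168, 263

Since 431 ≡ 3 (mod 4), a square root of 209 is 209^((431+1)/4) = 209^108 mod 431.
Repeated squaring: 209^2≡150, 209^4≡88, 209^8≡417, 209^16≡196, 209^32≡57, 209^64≡232 (mod 431).
209^108 = 209^(64+32+8+4) ≡ 263 (mod 431).
Check: 263² = 69169 ≡ 209 (mod 431). The two roots are 168 and 263.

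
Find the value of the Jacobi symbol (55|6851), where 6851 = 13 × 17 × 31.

-1

Reciprocity: 55 ≡ 3 and 6851 ≡ 3 (mod 4), so (55/6851) = −(6851/55).
Reduce top mod 55: now compute (31/55).
Reciprocity: 31 ≡ 3 and 55 ≡ 3 (mod 4), so (31/55) = −(55/31).
Reduce top mod 31: now compute (24/31).
Pull out 2^3: since 31 ≡ 7 (mod 8), (2/31) = +1, so (2/31)^3 = +1.
Reciprocity: 3 ≡ 3 and 31 ≡ 3 (mod 4), so (3/31) = −(31/3).
Reduce top mod 3: now compute (1/3).
Reached (1/3) = 1. Collecting the sign flips along the way, the symbol is -1.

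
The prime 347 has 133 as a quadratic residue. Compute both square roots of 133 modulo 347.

39, 308

Since 347 ≡ 3 (mod 4), a square root of 133 is 133^((347+1)/4) = 133^87 mod 347.
Repeated squaring: 133^2≡339, 133^4≡64, 133^8≡279, 133^16≡113, 133^32≡277, 133^64≡42 (mod 347).
133^87 = 133^(64+16+4+2+1) ≡ 39 (mod 347).
Check: 39² = 1521 ≡ 133 (mod 347). The two roots are 39 and 308.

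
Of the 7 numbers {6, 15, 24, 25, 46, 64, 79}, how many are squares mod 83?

2

(6/83) = -1 → non-residue.
(15/83) = -1 → non-residue.
(24/83) = -1 → non-residue.
(25/83) = +1 → QR.
(46/83) = -1 → non-residue.
(64/83) = +1 → QR.
(79/83) = -1 → non-residue.
Total quadratic residues among the 7: 2.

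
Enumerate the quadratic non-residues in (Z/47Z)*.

5,10,11,13,15,19,20,22,23,26,29,30,31,33,35,38,39,40,41,43,44,45,46

Square k = 1,…,23 (k and 47−k give the same square):
1²=1, 2²=4, 3²=9, 4²=16, 5²=25, 6²=36, 7²≡2, 8²≡17, 9²≡34, 10²≡6, 11²≡27, 12²≡3, 13²≡28, 14²≡8, 15²≡37, 16²≡21, 17²≡7, 18²≡42, 19²≡32, 20²≡24, 21²≡18, 22²≡14, 23²≡12 (mod 47).
The residues are {1, 2, 3, 4, 6, 7, 8, 9, 12, 14, 16, 17, 18, 21, 24, 25, 27, 28, 32, 34, 36, 37, 42}; the non-residues are the remaining 23 nonzero classes.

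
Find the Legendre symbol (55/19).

Euler's criterion: (55/19) ≡ 17^9 (mod 19).
17^2 ≡ 4 (mod 19)
17^4 ≡ 16 (mod 19)
17^8 ≡ 9 (mod 19)
17^9 = 17^(8+1) ≡ 1 (mod 19).
Result is 1, so (55/19) = 1.

1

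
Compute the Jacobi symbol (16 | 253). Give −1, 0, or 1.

1

Pull out 2^4: since 253 ≡ 5 (mod 8), (2/253) = -1, so (2/253)^4 = +1.
Reached (1/253) = 1. Collecting the sign flips along the way, the symbol is +1.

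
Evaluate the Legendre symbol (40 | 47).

Pull out 2^3: since 47 ≡ 7 (mod 8), (2/47) = +1, so (2/47)^3 = +1.
Reciprocity: 5 ≡ 1 and 47 ≡ 3 (mod 4), so (5/47) = +(47/5).
Reduce top mod 5: now compute (2/5).
Pull out 2: since 5 ≡ 5 (mod 8), (2/5) = -1.
Reached (1/5) = 1. Collecting the sign flips along the way, the symbol is -1.

-1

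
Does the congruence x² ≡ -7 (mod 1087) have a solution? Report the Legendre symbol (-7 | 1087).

1

First reduce: -7 ≡ 1080 (mod 1087).
Pull out 2^3: since 1087 ≡ 7 (mod 8), (2/1087) = +1, so (2/1087)^3 = +1.
Reciprocity: 135 ≡ 3 and 1087 ≡ 3 (mod 4), so (135/1087) = −(1087/135).
Reduce top mod 135: now compute (7/135).
Reciprocity: 7 ≡ 3 and 135 ≡ 3 (mod 4), so (7/135) = −(135/7).
Reduce top mod 7: now compute (2/7).
Pull out 2: since 7 ≡ 7 (mod 8), (2/7) = +1.
Reached (1/7) = 1. Collecting the sign flips along the way, the symbol is +1.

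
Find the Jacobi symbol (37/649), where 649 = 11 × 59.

-1

Reciprocity: 37 ≡ 1 and 649 ≡ 1 (mod 4), so (37/649) = +(649/37).
Reduce top mod 37: now compute (20/37).
Pull out 2^2: since 37 ≡ 5 (mod 8), (2/37) = -1, so (2/37)^2 = +1.
Reciprocity: 5 ≡ 1 and 37 ≡ 1 (mod 4), so (5/37) = +(37/5).
Reduce top mod 5: now compute (2/5).
Pull out 2: since 5 ≡ 5 (mod 8), (2/5) = -1.
Reached (1/5) = 1. Collecting the sign flips along the way, the symbol is -1.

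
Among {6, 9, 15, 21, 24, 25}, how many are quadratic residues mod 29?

(6/29) = +1 → QR.
(9/29) = +1 → QR.
(15/29) = -1 → non-residue.
(21/29) = -1 → non-residue.
(24/29) = +1 → QR.
(25/29) = +1 → QR.
Total quadratic residues among the 6: 4.

4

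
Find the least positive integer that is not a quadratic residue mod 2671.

3

(2/2671) = +1, so 2 is a residue.
(3/2671) = −1, so 3 is the smallest positive non-residue mod 2671.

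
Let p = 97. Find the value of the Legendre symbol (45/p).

Reciprocity: 45 ≡ 1 and 97 ≡ 1 (mod 4), so (45/97) = +(97/45).
Reduce top mod 45: now compute (7/45).
Reciprocity: 7 ≡ 3 and 45 ≡ 1 (mod 4), so (7/45) = +(45/7).
Reduce top mod 7: now compute (3/7).
Reciprocity: 3 ≡ 3 and 7 ≡ 3 (mod 4), so (3/7) = −(7/3).
Reduce top mod 3: now compute (1/3).
Reached (1/3) = 1. Collecting the sign flips along the way, the symbol is -1.

-1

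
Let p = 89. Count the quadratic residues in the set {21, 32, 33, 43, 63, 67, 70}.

(21/89) = +1 → QR.
(32/89) = +1 → QR.
(33/89) = -1 → non-residue.
(43/89) = -1 → non-residue.
(63/89) = -1 → non-residue.
(67/89) = +1 → QR.
(70/89) = -1 → non-residue.
Total quadratic residues among the 7: 3.

3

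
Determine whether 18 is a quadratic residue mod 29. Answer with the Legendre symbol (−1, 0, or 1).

Pull out 2: since 29 ≡ 5 (mod 8), (2/29) = -1.
Reciprocity: 9 ≡ 1 and 29 ≡ 1 (mod 4), so (9/29) = +(29/9).
Reduce top mod 9: now compute (2/9).
Pull out 2: since 9 ≡ 1 (mod 8), (2/9) = +1.
Reached (1/9) = 1. Collecting the sign flips along the way, the symbol is -1.

-1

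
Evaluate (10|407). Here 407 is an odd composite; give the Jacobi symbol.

-1

Pull out 2: since 407 ≡ 7 (mod 8), (2/407) = +1.
Reciprocity: 5 ≡ 1 and 407 ≡ 3 (mod 4), so (5/407) = +(407/5).
Reduce top mod 5: now compute (2/5).
Pull out 2: since 5 ≡ 5 (mod 8), (2/5) = -1.
Reached (1/5) = 1. Collecting the sign flips along the way, the symbol is -1.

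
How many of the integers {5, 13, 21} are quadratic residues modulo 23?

1

(5/23) = -1 → non-residue.
(13/23) = +1 → QR.
(21/23) = -1 → non-residue.
Total quadratic residues among the 3: 1.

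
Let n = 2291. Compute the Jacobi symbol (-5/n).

-1

First reduce: -5 ≡ 2286 (mod 2291).
Pull out 2: since 2291 ≡ 3 (mod 8), (2/2291) = -1.
Reciprocity: 1143 ≡ 3 and 2291 ≡ 3 (mod 4), so (1143/2291) = −(2291/1143).
Reduce top mod 1143: now compute (5/1143).
Reciprocity: 5 ≡ 1 and 1143 ≡ 3 (mod 4), so (5/1143) = +(1143/5).
Reduce top mod 5: now compute (3/5).
Reciprocity: 3 ≡ 3 and 5 ≡ 1 (mod 4), so (3/5) = +(5/3).
Reduce top mod 3: now compute (2/3).
Pull out 2: since 3 ≡ 3 (mod 8), (2/3) = -1.
Reached (1/3) = 1. Collecting the sign flips along the way, the symbol is -1.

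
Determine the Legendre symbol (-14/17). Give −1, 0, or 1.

First reduce: -14 ≡ 3 (mod 17).
Reciprocity: 3 ≡ 3 and 17 ≡ 1 (mod 4), so (3/17) = +(17/3).
Reduce top mod 3: now compute (2/3).
Pull out 2: since 3 ≡ 3 (mod 8), (2/3) = -1.
Reached (1/3) = 1. Collecting the sign flips along the way, the symbol is -1.

-1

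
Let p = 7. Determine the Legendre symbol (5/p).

Reciprocity: 5 ≡ 1 and 7 ≡ 3 (mod 4), so (5/7) = +(7/5).
Reduce top mod 5: now compute (2/5).
Pull out 2: since 5 ≡ 5 (mod 8), (2/5) = -1.
Reached (1/5) = 1. Collecting the sign flips along the way, the symbol is -1.

-1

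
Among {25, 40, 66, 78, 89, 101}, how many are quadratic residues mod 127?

(25/127) = +1 → QR.
(40/127) = -1 → non-residue.
(66/127) = -1 → non-residue.
(78/127) = -1 → non-residue.
(89/127) = -1 → non-residue.
(101/127) = -1 → non-residue.
Total quadratic residues among the 6: 1.

1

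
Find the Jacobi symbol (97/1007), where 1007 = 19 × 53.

-1

Reciprocity: 97 ≡ 1 and 1007 ≡ 3 (mod 4), so (97/1007) = +(1007/97).
Reduce top mod 97: now compute (37/97).
Reciprocity: 37 ≡ 1 and 97 ≡ 1 (mod 4), so (37/97) = +(97/37).
Reduce top mod 37: now compute (23/37).
Reciprocity: 23 ≡ 3 and 37 ≡ 1 (mod 4), so (23/37) = +(37/23).
Reduce top mod 23: now compute (14/23).
Pull out 2: since 23 ≡ 7 (mod 8), (2/23) = +1.
Reciprocity: 7 ≡ 3 and 23 ≡ 3 (mod 4), so (7/23) = −(23/7).
Reduce top mod 7: now compute (2/7).
Pull out 2: since 7 ≡ 7 (mod 8), (2/7) = +1.
Reached (1/7) = 1. Collecting the sign flips along the way, the symbol is -1.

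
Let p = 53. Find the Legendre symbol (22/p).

-1

Pull out 2: since 53 ≡ 5 (mod 8), (2/53) = -1.
Reciprocity: 11 ≡ 3 and 53 ≡ 1 (mod 4), so (11/53) = +(53/11).
Reduce top mod 11: now compute (9/11).
Reciprocity: 9 ≡ 1 and 11 ≡ 3 (mod 4), so (9/11) = +(11/9).
Reduce top mod 9: now compute (2/9).
Pull out 2: since 9 ≡ 1 (mod 8), (2/9) = +1.
Reached (1/9) = 1. Collecting the sign flips along the way, the symbol is -1.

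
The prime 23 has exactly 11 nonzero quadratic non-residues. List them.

5 7 10 11 14 15 17 19 20 21 22

Square k = 1,…,11 (k and 23−k give the same square):
1²=1, 2²=4, 3²=9, 4²=16, 5²≡2, 6²≡13, 7²≡3, 8²≡18, 9²≡12, 10²≡8, 11²≡6 (mod 23).
The residues are {1, 2, 3, 4, 6, 8, 9, 12, 13, 16, 18}; the non-residues are the remaining 11 nonzero classes.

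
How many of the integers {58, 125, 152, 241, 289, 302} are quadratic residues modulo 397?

(58/397) = -1 → non-residue.
(125/397) = -1 → non-residue.
(152/397) = -1 → non-residue.
(241/397) = -1 → non-residue.
(289/397) = +1 → QR.
(302/397) = -1 → non-residue.
Total quadratic residues among the 6: 1.

1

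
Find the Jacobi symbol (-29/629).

First reduce: -29 ≡ 600 (mod 629).
Pull out 2^3: since 629 ≡ 5 (mod 8), (2/629) = -1, so (2/629)^3 = -1.
Reciprocity: 75 ≡ 3 and 629 ≡ 1 (mod 4), so (75/629) = +(629/75).
Reduce top mod 75: now compute (29/75).
Reciprocity: 29 ≡ 1 and 75 ≡ 3 (mod 4), so (29/75) = +(75/29).
Reduce top mod 29: now compute (17/29).
Reciprocity: 17 ≡ 1 and 29 ≡ 1 (mod 4), so (17/29) = +(29/17).
Reduce top mod 17: now compute (12/17).
Pull out 2^2: since 17 ≡ 1 (mod 8), (2/17) = +1, so (2/17)^2 = +1.
Reciprocity: 3 ≡ 3 and 17 ≡ 1 (mod 4), so (3/17) = +(17/3).
Reduce top mod 3: now compute (2/3).
Pull out 2: since 3 ≡ 3 (mod 8), (2/3) = -1.
Reached (1/3) = 1. Collecting the sign flips along the way, the symbol is +1.

1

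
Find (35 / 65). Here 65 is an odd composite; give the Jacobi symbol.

0

Reciprocity: 35 ≡ 3 and 65 ≡ 1 (mod 4), so (35/65) = +(65/35).
Reduce top mod 35: now compute (30/35).
Pull out 2: since 35 ≡ 3 (mod 8), (2/35) = -1.
Reciprocity: 15 ≡ 3 and 35 ≡ 3 (mod 4), so (15/35) = −(35/15).
Reduce top mod 15: now compute (5/15).
Reciprocity: 5 ≡ 1 and 15 ≡ 3 (mod 4), so (5/15) = +(15/5).
Reduce top mod 5: now compute (0/5).
Top reduces to 0: gcd > 1, so the symbol is 0.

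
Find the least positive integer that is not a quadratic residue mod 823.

3

(2/823) = +1, so 2 is a residue.
(3/823) = −1, so 3 is the smallest positive non-residue mod 823.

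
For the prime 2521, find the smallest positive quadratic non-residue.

11

(2/2521) = +1, so 2 is a residue.
(3/2521) = +1, so 3 is a residue.
(4/2521) = +1, so 4 is a residue.
(5/2521) = +1, so 5 is a residue.
(6/2521) = +1, so 6 is a residue.
(7/2521) = +1, so 7 is a residue.
(8/2521) = +1, so 8 is a residue.
(9/2521) = +1, so 9 is a residue.
(10/2521) = +1, so 10 is a residue.
(11/2521) = −1, so 11 is the smallest positive non-residue mod 2521.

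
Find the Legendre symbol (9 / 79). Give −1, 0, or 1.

Reciprocity: 9 ≡ 1 and 79 ≡ 3 (mod 4), so (9/79) = +(79/9).
Reduce top mod 9: now compute (7/9).
Reciprocity: 7 ≡ 3 and 9 ≡ 1 (mod 4), so (7/9) = +(9/7).
Reduce top mod 7: now compute (2/7).
Pull out 2: since 7 ≡ 7 (mod 8), (2/7) = +1.
Reached (1/7) = 1. Collecting the sign flips along the way, the symbol is +1.

1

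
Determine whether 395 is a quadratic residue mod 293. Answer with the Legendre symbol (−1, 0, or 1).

Euler's criterion: (395/293) ≡ 102^146 (mod 293).
102^2 ≡ 149 (mod 293)
102^4 ≡ 226 (mod 293)
102^8 ≡ 94 (mod 293)
102^16 ≡ 46 (mod 293)
102^32 ≡ 65 (mod 293)
102^64 ≡ 123 (mod 293)
102^128 ≡ 186 (mod 293)
102^146 = 102^(128+16+2) ≡ 1 (mod 293).
Result is 1, so (395/293) = 1.

1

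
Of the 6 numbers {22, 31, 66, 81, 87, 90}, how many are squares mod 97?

(22/97) = +1 → QR.
(31/97) = +1 → QR.
(66/97) = +1 → QR.
(81/97) = +1 → QR.
(87/97) = -1 → non-residue.
(90/97) = -1 → non-residue.
Total quadratic residues among the 6: 4.

4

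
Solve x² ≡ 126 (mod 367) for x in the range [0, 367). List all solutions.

129, 238

Since 367 ≡ 3 (mod 4), a square root of 126 is 126^((367+1)/4) = 126^92 mod 367.
Repeated squaring: 126^2≡95, 126^4≡217, 126^8≡113, 126^16≡291, 126^32≡271, 126^64≡41 (mod 367).
126^92 = 126^(64+16+8+4) ≡ 129 (mod 367).
Check: 129² = 16641 ≡ 126 (mod 367). The two roots are 129 and 238.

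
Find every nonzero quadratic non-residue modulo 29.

Square k = 1,…,14 (k and 29−k give the same square):
1²=1, 2²=4, 3²=9, 4²=16, 5²=25, 6²≡7, 7²≡20, 8²≡6, 9²≡23, 10²≡13, 11²≡5, 12²≡28, 13²≡24, 14²≡22 (mod 29).
The residues are {1, 4, 5, 6, 7, 9, 13, 16, 20, 22, 23, 24, 25, 28}; the non-residues are the remaining 14 nonzero classes.

2 3 8 10 11 12 14 15 17 18 19 21 26 27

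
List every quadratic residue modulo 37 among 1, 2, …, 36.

Square k = 1,…,18 (k and 37−k give the same square):
1²=1, 2²=4, 3²=9, 4²=16, 5²=25, 6²=36, 7²≡12, 8²≡27, 9²≡7, 10²≡26, 11²≡10, 12²≡33, 13²≡21, 14²≡11, 15²≡3, 16²≡34, 17²≡30, 18²≡28 (mod 37).
So the quadratic residues mod 37 are {1, 3, 4, 7, 9, 10, 11, 12, 16, 21, 25, 26, 27, 28, 30, 33, 34, 36}.

1, 3, 4, 7, 9, 10, 11, 12, 16, 21, 25, 26, 27, 28, 30, 33, 34, 36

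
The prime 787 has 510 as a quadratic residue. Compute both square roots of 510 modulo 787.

213, 574

Since 787 ≡ 3 (mod 4), a square root of 510 is 510^((787+1)/4) = 510^197 mod 787.
Repeated squaring: 510^2≡390, 510^4≡209, 510^8≡396, 510^16≡203, 510^32≡285, 510^64≡164, 510^128≡138 (mod 787).
510^197 = 510^(128+64+4+1) ≡ 213 (mod 787).
Check: 213² = 45369 ≡ 510 (mod 787). The two roots are 213 and 574.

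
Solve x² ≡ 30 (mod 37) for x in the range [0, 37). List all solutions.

17, 20

37 ≡ 1 (mod 4), so we find a root by search.
Trying successive values, 17² = 289 ≡ 30 (mod 37). The other root is 37 − 17 = 20.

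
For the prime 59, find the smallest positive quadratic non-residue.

(2/59) = −1, so 2 is the smallest positive non-residue mod 59.

2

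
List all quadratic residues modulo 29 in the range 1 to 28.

Square k = 1,…,14 (k and 29−k give the same square):
1²=1, 2²=4, 3²=9, 4²=16, 5²=25, 6²≡7, 7²≡20, 8²≡6, 9²≡23, 10²≡13, 11²≡5, 12²≡28, 13²≡24, 14²≡22 (mod 29).
So the quadratic residues mod 29 are {1, 4, 5, 6, 7, 9, 13, 16, 20, 22, 23, 24, 25, 28}.

1, 4, 5, 6, 7, 9, 13, 16, 20, 22, 23, 24, 25, 28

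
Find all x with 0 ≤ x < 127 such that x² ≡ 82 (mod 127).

35, 92

Since 127 ≡ 3 (mod 4), a square root of 82 is 82^((127+1)/4) = 82^32 mod 127.
Repeated squaring: 82^2≡120, 82^4≡49, 82^8≡115, 82^16≡17, 82^32≡35 (mod 127).
82^32 = 82^(32) ≡ 35 (mod 127).
Check: 35² = 1225 ≡ 82 (mod 127). The two roots are 35 and 92.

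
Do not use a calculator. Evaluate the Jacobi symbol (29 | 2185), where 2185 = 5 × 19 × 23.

Reciprocity: 29 ≡ 1 and 2185 ≡ 1 (mod 4), so (29/2185) = +(2185/29).
Reduce top mod 29: now compute (10/29).
Pull out 2: since 29 ≡ 5 (mod 8), (2/29) = -1.
Reciprocity: 5 ≡ 1 and 29 ≡ 1 (mod 4), so (5/29) = +(29/5).
Reduce top mod 5: now compute (4/5).
Pull out 2^2: since 5 ≡ 5 (mod 8), (2/5) = -1, so (2/5)^2 = +1.
Reached (1/5) = 1. Collecting the sign flips along the way, the symbol is -1.

-1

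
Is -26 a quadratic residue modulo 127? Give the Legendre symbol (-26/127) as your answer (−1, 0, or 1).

-1

First reduce: -26 ≡ 101 (mod 127).
Reciprocity: 101 ≡ 1 and 127 ≡ 3 (mod 4), so (101/127) = +(127/101).
Reduce top mod 101: now compute (26/101).
Pull out 2: since 101 ≡ 5 (mod 8), (2/101) = -1.
Reciprocity: 13 ≡ 1 and 101 ≡ 1 (mod 4), so (13/101) = +(101/13).
Reduce top mod 13: now compute (10/13).
Pull out 2: since 13 ≡ 5 (mod 8), (2/13) = -1.
Reciprocity: 5 ≡ 1 and 13 ≡ 1 (mod 4), so (5/13) = +(13/5).
Reduce top mod 5: now compute (3/5).
Reciprocity: 3 ≡ 3 and 5 ≡ 1 (mod 4), so (3/5) = +(5/3).
Reduce top mod 3: now compute (2/3).
Pull out 2: since 3 ≡ 3 (mod 8), (2/3) = -1.
Reached (1/3) = 1. Collecting the sign flips along the way, the symbol is -1.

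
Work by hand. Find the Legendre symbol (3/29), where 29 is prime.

Reciprocity: 3 ≡ 3 and 29 ≡ 1 (mod 4), so (3/29) = +(29/3).
Reduce top mod 3: now compute (2/3).
Pull out 2: since 3 ≡ 3 (mod 8), (2/3) = -1.
Reached (1/3) = 1. Collecting the sign flips along the way, the symbol is -1.

-1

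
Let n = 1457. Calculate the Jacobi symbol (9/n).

1

Reciprocity: 9 ≡ 1 and 1457 ≡ 1 (mod 4), so (9/1457) = +(1457/9).
Reduce top mod 9: now compute (8/9).
Pull out 2^3: since 9 ≡ 1 (mod 8), (2/9) = +1, so (2/9)^3 = +1.
Reached (1/9) = 1. Collecting the sign flips along the way, the symbol is +1.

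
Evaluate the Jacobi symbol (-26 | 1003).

-1

First reduce: -26 ≡ 977 (mod 1003).
Reciprocity: 977 ≡ 1 and 1003 ≡ 3 (mod 4), so (977/1003) = +(1003/977).
Reduce top mod 977: now compute (26/977).
Pull out 2: since 977 ≡ 1 (mod 8), (2/977) = +1.
Reciprocity: 13 ≡ 1 and 977 ≡ 1 (mod 4), so (13/977) = +(977/13).
Reduce top mod 13: now compute (2/13).
Pull out 2: since 13 ≡ 5 (mod 8), (2/13) = -1.
Reached (1/13) = 1. Collecting the sign flips along the way, the symbol is -1.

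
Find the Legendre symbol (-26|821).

First reduce: -26 ≡ 795 (mod 821).
Reciprocity: 795 ≡ 3 and 821 ≡ 1 (mod 4), so (795/821) = +(821/795).
Reduce top mod 795: now compute (26/795).
Pull out 2: since 795 ≡ 3 (mod 8), (2/795) = -1.
Reciprocity: 13 ≡ 1 and 795 ≡ 3 (mod 4), so (13/795) = +(795/13).
Reduce top mod 13: now compute (2/13).
Pull out 2: since 13 ≡ 5 (mod 8), (2/13) = -1.
Reached (1/13) = 1. Collecting the sign flips along the way, the symbol is +1.

1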